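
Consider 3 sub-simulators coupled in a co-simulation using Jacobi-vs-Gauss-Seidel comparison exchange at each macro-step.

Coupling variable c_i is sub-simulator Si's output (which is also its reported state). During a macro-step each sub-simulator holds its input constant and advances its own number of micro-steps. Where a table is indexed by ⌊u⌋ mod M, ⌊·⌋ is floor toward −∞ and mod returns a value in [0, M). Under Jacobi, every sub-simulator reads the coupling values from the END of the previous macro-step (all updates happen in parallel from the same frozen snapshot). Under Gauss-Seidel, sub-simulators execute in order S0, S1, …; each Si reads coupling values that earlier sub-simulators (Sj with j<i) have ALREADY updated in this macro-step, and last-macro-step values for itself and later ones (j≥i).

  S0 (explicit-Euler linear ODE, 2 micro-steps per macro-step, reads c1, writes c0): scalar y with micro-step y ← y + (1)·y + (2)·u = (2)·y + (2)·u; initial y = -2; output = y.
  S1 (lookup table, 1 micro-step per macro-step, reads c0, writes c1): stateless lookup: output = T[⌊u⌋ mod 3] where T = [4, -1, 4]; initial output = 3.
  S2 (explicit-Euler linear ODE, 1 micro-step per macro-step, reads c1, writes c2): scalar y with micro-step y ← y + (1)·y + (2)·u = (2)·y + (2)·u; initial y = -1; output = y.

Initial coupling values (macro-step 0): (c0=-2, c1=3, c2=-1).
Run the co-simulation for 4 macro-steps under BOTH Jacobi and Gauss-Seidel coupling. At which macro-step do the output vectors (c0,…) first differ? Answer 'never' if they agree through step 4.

[Jacobi] macro 1: S0 reads c1=3 → after 2×micro: 10; S1 reads c0=-2 → after 1×micro: -1; S2 reads c1=3 → after 1×micro: 4 ⇒ (c0=10, c1=-1, c2=4)
[Jacobi] macro 2: S0 reads c1=-1 → after 2×micro: 34; S1 reads c0=10 → after 1×micro: -1; S2 reads c1=-1 → after 1×micro: 6 ⇒ (c0=34, c1=-1, c2=6)
[Jacobi] macro 3: S0 reads c1=-1 → after 2×micro: 130; S1 reads c0=34 → after 1×micro: -1; S2 reads c1=-1 → after 1×micro: 10 ⇒ (c0=130, c1=-1, c2=10)
[Jacobi] macro 4: S0 reads c1=-1 → after 2×micro: 514; S1 reads c0=130 → after 1×micro: -1; S2 reads c1=-1 → after 1×micro: 18 ⇒ (c0=514, c1=-1, c2=18)
[Gauss-Seidel] macro 1: S0 reads c1=3 → after 2×micro: 10; S1 reads c0=10 → after 1×micro: -1; S2 reads c1=-1 → after 1×micro: -4 ⇒ (c0=10, c1=-1, c2=-4)
[Gauss-Seidel] macro 2: S0 reads c1=-1 → after 2×micro: 34; S1 reads c0=34 → after 1×micro: -1; S2 reads c1=-1 → after 1×micro: -10 ⇒ (c0=34, c1=-1, c2=-10)
[Gauss-Seidel] macro 3: S0 reads c1=-1 → after 2×micro: 130; S1 reads c0=130 → after 1×micro: -1; S2 reads c1=-1 → after 1×micro: -22 ⇒ (c0=130, c1=-1, c2=-22)
[Gauss-Seidel] macro 4: S0 reads c1=-1 → after 2×micro: 514; S1 reads c0=514 → after 1×micro: -1; S2 reads c1=-1 → after 1×micro: -46 ⇒ (c0=514, c1=-1, c2=-46)

first divergence at macro-step: 1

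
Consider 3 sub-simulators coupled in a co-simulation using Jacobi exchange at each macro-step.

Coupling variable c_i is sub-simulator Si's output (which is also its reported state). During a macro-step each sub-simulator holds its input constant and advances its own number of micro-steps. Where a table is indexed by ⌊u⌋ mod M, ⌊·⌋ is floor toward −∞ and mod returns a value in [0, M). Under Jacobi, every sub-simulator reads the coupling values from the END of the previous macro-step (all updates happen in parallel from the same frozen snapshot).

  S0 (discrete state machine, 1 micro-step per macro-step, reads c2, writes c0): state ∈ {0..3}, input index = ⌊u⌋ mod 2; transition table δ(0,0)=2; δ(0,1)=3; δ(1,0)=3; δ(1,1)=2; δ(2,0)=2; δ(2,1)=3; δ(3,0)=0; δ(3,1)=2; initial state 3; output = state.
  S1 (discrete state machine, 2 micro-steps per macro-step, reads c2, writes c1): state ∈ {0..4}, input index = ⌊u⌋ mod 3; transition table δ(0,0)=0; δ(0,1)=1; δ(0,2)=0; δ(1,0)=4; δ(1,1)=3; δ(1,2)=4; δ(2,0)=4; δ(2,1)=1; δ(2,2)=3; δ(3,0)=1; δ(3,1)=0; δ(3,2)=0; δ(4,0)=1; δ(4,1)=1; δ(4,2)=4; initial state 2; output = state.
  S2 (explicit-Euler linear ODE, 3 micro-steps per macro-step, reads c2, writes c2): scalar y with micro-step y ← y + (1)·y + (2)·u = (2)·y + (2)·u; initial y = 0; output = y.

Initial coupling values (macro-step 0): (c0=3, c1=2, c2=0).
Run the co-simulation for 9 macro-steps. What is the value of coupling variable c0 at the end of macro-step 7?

macro 1: S0 reads c2=0 → after 1×micro: 0; S1 reads c2=0 → after 2×micro: 1; S2 reads c2=0 → after 3×micro: 0 ⇒ (c0=0, c1=1, c2=0)
macro 2: S0 reads c2=0 → after 1×micro: 2; S1 reads c2=0 → after 2×micro: 1; S2 reads c2=0 → after 3×micro: 0 ⇒ (c0=2, c1=1, c2=0)
macro 3: S0 reads c2=0 → after 1×micro: 2; S1 reads c2=0 → after 2×micro: 1; S2 reads c2=0 → after 3×micro: 0 ⇒ (c0=2, c1=1, c2=0)
macro 4: S0 reads c2=0 → after 1×micro: 2; S1 reads c2=0 → after 2×micro: 1; S2 reads c2=0 → after 3×micro: 0 ⇒ (c0=2, c1=1, c2=0)
macro 5: S0 reads c2=0 → after 1×micro: 2; S1 reads c2=0 → after 2×micro: 1; S2 reads c2=0 → after 3×micro: 0 ⇒ (c0=2, c1=1, c2=0)
macro 6: S0 reads c2=0 → after 1×micro: 2; S1 reads c2=0 → after 2×micro: 1; S2 reads c2=0 → after 3×micro: 0 ⇒ (c0=2, c1=1, c2=0)
macro 7: S0 reads c2=0 → after 1×micro: 2; S1 reads c2=0 → after 2×micro: 1; S2 reads c2=0 → after 3×micro: 0 ⇒ (c0=2, c1=1, c2=0)
macro 8: S0 reads c2=0 → after 1×micro: 2; S1 reads c2=0 → after 2×micro: 1; S2 reads c2=0 → after 3×micro: 0 ⇒ (c0=2, c1=1, c2=0)
macro 9: S0 reads c2=0 → after 1×micro: 2; S1 reads c2=0 → after 2×micro: 1; S2 reads c2=0 → after 3×micro: 0 ⇒ (c0=2, c1=1, c2=0)

c0 at macro-step 7 = 2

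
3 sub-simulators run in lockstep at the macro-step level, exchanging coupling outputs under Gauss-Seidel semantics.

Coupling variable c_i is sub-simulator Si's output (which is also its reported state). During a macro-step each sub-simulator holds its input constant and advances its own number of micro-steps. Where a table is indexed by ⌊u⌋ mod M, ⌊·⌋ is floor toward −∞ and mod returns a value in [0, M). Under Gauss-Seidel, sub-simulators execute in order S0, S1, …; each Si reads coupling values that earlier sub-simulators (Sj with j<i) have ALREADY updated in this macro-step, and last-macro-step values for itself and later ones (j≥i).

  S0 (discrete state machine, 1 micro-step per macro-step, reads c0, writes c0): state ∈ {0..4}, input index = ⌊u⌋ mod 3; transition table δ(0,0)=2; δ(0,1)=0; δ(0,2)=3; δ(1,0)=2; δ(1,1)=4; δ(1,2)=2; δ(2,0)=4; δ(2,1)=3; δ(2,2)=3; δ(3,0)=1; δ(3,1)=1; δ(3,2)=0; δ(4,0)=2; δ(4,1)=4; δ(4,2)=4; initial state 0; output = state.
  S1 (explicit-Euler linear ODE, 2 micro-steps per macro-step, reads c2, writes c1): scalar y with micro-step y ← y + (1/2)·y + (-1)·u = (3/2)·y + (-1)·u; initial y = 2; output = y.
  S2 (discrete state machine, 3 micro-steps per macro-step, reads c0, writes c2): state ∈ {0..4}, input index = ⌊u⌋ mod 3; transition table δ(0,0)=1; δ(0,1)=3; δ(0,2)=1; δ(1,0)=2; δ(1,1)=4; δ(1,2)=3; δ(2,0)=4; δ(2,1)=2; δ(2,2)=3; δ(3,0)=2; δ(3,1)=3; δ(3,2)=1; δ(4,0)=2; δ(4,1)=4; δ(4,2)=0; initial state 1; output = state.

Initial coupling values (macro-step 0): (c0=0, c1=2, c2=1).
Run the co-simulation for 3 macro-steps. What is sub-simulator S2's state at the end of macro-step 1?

macro 1: S0 reads c0=0 → after 1×micro: 2; S1 reads c2=1 → after 2×micro: 2; S2 reads c0=2 → after 3×micro: 3 ⇒ (c0=2, c1=2, c2=3)
macro 2: S0 reads c0=2 → after 1×micro: 3; S1 reads c2=3 → after 2×micro: -3; S2 reads c0=3 → after 3×micro: 2 ⇒ (c0=3, c1=-3, c2=2)
macro 3: S0 reads c0=3 → after 1×micro: 1; S1 reads c2=2 → after 2×micro: -47/4; S2 reads c0=1 → after 3×micro: 2 ⇒ (c0=1, c1=-47/4, c2=2)

S2 state at macro-step 1 = 3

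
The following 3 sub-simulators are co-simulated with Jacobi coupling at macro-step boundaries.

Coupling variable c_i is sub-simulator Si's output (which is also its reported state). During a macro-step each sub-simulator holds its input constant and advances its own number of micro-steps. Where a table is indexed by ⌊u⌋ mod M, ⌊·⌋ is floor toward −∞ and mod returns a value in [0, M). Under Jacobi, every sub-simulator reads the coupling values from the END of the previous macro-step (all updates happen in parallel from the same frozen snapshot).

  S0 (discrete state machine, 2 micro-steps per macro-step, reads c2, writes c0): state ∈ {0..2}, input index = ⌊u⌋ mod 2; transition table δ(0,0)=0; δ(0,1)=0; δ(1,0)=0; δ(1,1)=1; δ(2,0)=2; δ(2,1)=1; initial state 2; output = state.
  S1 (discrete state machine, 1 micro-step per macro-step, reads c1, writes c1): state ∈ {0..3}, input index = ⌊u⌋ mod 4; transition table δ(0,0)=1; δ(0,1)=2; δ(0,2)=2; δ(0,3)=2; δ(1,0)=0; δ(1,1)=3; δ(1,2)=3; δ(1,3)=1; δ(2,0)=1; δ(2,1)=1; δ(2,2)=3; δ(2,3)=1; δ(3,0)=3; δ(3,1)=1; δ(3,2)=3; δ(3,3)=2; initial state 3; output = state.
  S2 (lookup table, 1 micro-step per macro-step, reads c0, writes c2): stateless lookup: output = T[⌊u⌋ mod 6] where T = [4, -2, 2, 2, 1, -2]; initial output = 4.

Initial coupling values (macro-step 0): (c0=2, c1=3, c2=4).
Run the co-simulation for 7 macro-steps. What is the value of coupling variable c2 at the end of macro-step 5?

c2 at macro-step 5 = 2

macro 1: S0 reads c2=4 → after 2×micro: 2; S1 reads c1=3 → after 1×micro: 2; S2 reads c0=2 → after 1×micro: 2 ⇒ (c0=2, c1=2, c2=2)
macro 2: S0 reads c2=2 → after 2×micro: 2; S1 reads c1=2 → after 1×micro: 3; S2 reads c0=2 → after 1×micro: 2 ⇒ (c0=2, c1=3, c2=2)
macro 3: S0 reads c2=2 → after 2×micro: 2; S1 reads c1=3 → after 1×micro: 2; S2 reads c0=2 → after 1×micro: 2 ⇒ (c0=2, c1=2, c2=2)
macro 4: S0 reads c2=2 → after 2×micro: 2; S1 reads c1=2 → after 1×micro: 3; S2 reads c0=2 → after 1×micro: 2 ⇒ (c0=2, c1=3, c2=2)
macro 5: S0 reads c2=2 → after 2×micro: 2; S1 reads c1=3 → after 1×micro: 2; S2 reads c0=2 → after 1×micro: 2 ⇒ (c0=2, c1=2, c2=2)
macro 6: S0 reads c2=2 → after 2×micro: 2; S1 reads c1=2 → after 1×micro: 3; S2 reads c0=2 → after 1×micro: 2 ⇒ (c0=2, c1=3, c2=2)
macro 7: S0 reads c2=2 → after 2×micro: 2; S1 reads c1=3 → after 1×micro: 2; S2 reads c0=2 → after 1×micro: 2 ⇒ (c0=2, c1=2, c2=2)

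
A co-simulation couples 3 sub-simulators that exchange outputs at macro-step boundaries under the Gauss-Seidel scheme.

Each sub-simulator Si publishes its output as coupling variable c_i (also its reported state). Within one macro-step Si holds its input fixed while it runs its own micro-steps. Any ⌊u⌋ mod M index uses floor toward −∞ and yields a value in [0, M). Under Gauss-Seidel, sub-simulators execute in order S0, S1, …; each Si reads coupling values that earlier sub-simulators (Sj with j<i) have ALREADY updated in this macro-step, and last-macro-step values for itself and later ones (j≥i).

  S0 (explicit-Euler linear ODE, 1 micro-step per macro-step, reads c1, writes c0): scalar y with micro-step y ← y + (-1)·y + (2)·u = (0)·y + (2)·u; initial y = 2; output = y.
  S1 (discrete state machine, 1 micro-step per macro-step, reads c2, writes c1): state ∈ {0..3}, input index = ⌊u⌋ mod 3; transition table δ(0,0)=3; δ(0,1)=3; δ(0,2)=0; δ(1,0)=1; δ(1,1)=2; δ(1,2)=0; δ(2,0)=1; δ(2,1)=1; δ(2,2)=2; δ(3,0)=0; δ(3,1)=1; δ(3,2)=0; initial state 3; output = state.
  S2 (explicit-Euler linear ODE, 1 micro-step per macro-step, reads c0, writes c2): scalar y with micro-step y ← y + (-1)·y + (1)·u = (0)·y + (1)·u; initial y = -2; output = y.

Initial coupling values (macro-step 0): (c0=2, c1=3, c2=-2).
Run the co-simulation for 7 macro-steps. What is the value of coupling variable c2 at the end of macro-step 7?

macro 1: S0 reads c1=3 → after 1×micro: 6; S1 reads c2=-2 → after 1×micro: 1; S2 reads c0=6 → after 1×micro: 6 ⇒ (c0=6, c1=1, c2=6)
macro 2: S0 reads c1=1 → after 1×micro: 2; S1 reads c2=6 → after 1×micro: 1; S2 reads c0=2 → after 1×micro: 2 ⇒ (c0=2, c1=1, c2=2)
macro 3: S0 reads c1=1 → after 1×micro: 2; S1 reads c2=2 → after 1×micro: 0; S2 reads c0=2 → after 1×micro: 2 ⇒ (c0=2, c1=0, c2=2)
macro 4: S0 reads c1=0 → after 1×micro: 0; S1 reads c2=2 → after 1×micro: 0; S2 reads c0=0 → after 1×micro: 0 ⇒ (c0=0, c1=0, c2=0)
macro 5: S0 reads c1=0 → after 1×micro: 0; S1 reads c2=0 → after 1×micro: 3; S2 reads c0=0 → after 1×micro: 0 ⇒ (c0=0, c1=3, c2=0)
macro 6: S0 reads c1=3 → after 1×micro: 6; S1 reads c2=0 → after 1×micro: 0; S2 reads c0=6 → after 1×micro: 6 ⇒ (c0=6, c1=0, c2=6)
macro 7: S0 reads c1=0 → after 1×micro: 0; S1 reads c2=6 → after 1×micro: 3; S2 reads c0=0 → after 1×micro: 0 ⇒ (c0=0, c1=3, c2=0)

c2 at macro-step 7 = 0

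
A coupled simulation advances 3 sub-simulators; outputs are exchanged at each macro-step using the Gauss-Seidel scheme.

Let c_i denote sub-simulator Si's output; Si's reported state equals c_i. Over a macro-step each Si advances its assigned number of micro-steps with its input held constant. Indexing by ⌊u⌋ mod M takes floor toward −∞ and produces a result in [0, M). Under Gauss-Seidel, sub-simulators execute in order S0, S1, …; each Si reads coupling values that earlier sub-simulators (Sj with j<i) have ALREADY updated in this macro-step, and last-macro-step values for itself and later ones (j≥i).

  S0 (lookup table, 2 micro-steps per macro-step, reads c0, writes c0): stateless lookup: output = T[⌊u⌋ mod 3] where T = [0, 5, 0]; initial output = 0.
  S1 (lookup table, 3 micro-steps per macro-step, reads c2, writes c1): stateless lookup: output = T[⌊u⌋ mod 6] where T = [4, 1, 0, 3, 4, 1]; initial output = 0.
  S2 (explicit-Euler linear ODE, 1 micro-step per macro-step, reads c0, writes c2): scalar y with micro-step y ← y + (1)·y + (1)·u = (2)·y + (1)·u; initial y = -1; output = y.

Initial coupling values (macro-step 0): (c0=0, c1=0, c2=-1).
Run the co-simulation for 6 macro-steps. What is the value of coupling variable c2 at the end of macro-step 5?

macro 1: S0 reads c0=0 → after 2×micro: 0; S1 reads c2=-1 → after 3×micro: 1; S2 reads c0=0 → after 1×micro: -2 ⇒ (c0=0, c1=1, c2=-2)
macro 2: S0 reads c0=0 → after 2×micro: 0; S1 reads c2=-2 → after 3×micro: 4; S2 reads c0=0 → after 1×micro: -4 ⇒ (c0=0, c1=4, c2=-4)
macro 3: S0 reads c0=0 → after 2×micro: 0; S1 reads c2=-4 → after 3×micro: 0; S2 reads c0=0 → after 1×micro: -8 ⇒ (c0=0, c1=0, c2=-8)
macro 4: S0 reads c0=0 → after 2×micro: 0; S1 reads c2=-8 → after 3×micro: 4; S2 reads c0=0 → after 1×micro: -16 ⇒ (c0=0, c1=4, c2=-16)
macro 5: S0 reads c0=0 → after 2×micro: 0; S1 reads c2=-16 → after 3×micro: 0; S2 reads c0=0 → after 1×micro: -32 ⇒ (c0=0, c1=0, c2=-32)
macro 6: S0 reads c0=0 → after 2×micro: 0; S1 reads c2=-32 → after 3×micro: 4; S2 reads c0=0 → after 1×micro: -64 ⇒ (c0=0, c1=4, c2=-64)

c2 at macro-step 5 = -32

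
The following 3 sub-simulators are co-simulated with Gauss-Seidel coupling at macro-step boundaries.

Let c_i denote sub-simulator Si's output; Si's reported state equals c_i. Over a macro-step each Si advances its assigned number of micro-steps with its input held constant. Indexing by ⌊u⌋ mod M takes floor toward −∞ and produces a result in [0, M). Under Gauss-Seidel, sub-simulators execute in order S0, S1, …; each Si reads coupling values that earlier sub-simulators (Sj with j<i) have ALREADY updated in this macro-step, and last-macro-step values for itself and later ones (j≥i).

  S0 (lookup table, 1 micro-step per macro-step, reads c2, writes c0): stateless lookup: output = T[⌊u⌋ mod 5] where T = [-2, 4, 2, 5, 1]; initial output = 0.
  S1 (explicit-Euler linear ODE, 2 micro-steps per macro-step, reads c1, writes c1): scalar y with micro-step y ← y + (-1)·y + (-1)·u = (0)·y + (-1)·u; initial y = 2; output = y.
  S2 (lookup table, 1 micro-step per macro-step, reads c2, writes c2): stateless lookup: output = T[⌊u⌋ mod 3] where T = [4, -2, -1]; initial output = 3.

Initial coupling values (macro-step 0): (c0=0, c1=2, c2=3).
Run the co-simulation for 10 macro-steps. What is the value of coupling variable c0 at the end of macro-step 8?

c0 at macro-step 8 = 5

macro 1: S0 reads c2=3 → after 1×micro: 5; S1 reads c1=2 → after 2×micro: -2; S2 reads c2=3 → after 1×micro: 4 ⇒ (c0=5, c1=-2, c2=4)
macro 2: S0 reads c2=4 → after 1×micro: 1; S1 reads c1=-2 → after 2×micro: 2; S2 reads c2=4 → after 1×micro: -2 ⇒ (c0=1, c1=2, c2=-2)
macro 3: S0 reads c2=-2 → after 1×micro: 5; S1 reads c1=2 → after 2×micro: -2; S2 reads c2=-2 → after 1×micro: -2 ⇒ (c0=5, c1=-2, c2=-2)
macro 4: S0 reads c2=-2 → after 1×micro: 5; S1 reads c1=-2 → after 2×micro: 2; S2 reads c2=-2 → after 1×micro: -2 ⇒ (c0=5, c1=2, c2=-2)
macro 5: S0 reads c2=-2 → after 1×micro: 5; S1 reads c1=2 → after 2×micro: -2; S2 reads c2=-2 → after 1×micro: -2 ⇒ (c0=5, c1=-2, c2=-2)
macro 6: S0 reads c2=-2 → after 1×micro: 5; S1 reads c1=-2 → after 2×micro: 2; S2 reads c2=-2 → after 1×micro: -2 ⇒ (c0=5, c1=2, c2=-2)
macro 7: S0 reads c2=-2 → after 1×micro: 5; S1 reads c1=2 → after 2×micro: -2; S2 reads c2=-2 → after 1×micro: -2 ⇒ (c0=5, c1=-2, c2=-2)
macro 8: S0 reads c2=-2 → after 1×micro: 5; S1 reads c1=-2 → after 2×micro: 2; S2 reads c2=-2 → after 1×micro: -2 ⇒ (c0=5, c1=2, c2=-2)
macro 9: S0 reads c2=-2 → after 1×micro: 5; S1 reads c1=2 → after 2×micro: -2; S2 reads c2=-2 → after 1×micro: -2 ⇒ (c0=5, c1=-2, c2=-2)
macro 10: S0 reads c2=-2 → after 1×micro: 5; S1 reads c1=-2 → after 2×micro: 2; S2 reads c2=-2 → after 1×micro: -2 ⇒ (c0=5, c1=2, c2=-2)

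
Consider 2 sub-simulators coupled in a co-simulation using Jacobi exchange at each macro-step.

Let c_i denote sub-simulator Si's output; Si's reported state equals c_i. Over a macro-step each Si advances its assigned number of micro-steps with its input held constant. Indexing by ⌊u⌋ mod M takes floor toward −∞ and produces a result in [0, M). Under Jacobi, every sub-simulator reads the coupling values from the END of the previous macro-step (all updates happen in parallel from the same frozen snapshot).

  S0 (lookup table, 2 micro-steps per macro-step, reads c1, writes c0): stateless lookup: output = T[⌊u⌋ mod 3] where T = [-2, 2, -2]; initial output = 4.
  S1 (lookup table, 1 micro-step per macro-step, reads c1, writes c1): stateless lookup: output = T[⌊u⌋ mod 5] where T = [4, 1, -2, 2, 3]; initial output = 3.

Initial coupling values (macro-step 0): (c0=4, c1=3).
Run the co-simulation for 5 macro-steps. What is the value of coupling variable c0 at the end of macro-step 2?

macro 1: S0 reads c1=3 → after 2×micro: -2; S1 reads c1=3 → after 1×micro: 2 ⇒ (c0=-2, c1=2)
macro 2: S0 reads c1=2 → after 2×micro: -2; S1 reads c1=2 → after 1×micro: -2 ⇒ (c0=-2, c1=-2)
macro 3: S0 reads c1=-2 → after 2×micro: 2; S1 reads c1=-2 → after 1×micro: 2 ⇒ (c0=2, c1=2)
macro 4: S0 reads c1=2 → after 2×micro: -2; S1 reads c1=2 → after 1×micro: -2 ⇒ (c0=-2, c1=-2)
macro 5: S0 reads c1=-2 → after 2×micro: 2; S1 reads c1=-2 → after 1×micro: 2 ⇒ (c0=2, c1=2)

c0 at macro-step 2 = -2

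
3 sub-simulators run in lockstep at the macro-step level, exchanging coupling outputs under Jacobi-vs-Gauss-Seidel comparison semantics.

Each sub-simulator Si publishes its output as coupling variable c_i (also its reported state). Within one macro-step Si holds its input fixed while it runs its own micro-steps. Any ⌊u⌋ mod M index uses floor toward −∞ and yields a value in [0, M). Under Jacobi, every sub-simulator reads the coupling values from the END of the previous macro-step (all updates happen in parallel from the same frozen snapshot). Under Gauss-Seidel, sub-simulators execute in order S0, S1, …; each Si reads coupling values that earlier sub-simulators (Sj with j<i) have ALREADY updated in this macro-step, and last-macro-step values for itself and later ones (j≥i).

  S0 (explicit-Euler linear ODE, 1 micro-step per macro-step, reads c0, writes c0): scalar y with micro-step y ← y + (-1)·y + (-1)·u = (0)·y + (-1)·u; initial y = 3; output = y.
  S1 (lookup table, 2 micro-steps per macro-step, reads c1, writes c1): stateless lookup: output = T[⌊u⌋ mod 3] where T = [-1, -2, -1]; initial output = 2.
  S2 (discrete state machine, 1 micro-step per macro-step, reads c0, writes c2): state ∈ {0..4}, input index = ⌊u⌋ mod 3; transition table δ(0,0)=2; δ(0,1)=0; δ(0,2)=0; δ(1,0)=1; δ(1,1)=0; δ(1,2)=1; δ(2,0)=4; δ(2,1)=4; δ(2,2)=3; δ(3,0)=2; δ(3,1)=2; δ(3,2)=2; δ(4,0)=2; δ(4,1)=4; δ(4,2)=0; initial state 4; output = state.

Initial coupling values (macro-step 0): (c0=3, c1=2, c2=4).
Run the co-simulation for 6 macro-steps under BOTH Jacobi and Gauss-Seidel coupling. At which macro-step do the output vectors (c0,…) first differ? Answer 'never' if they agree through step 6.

first divergence at macro-step: never

[Jacobi] macro 1: S0 reads c0=3 → after 1×micro: -3; S1 reads c1=2 → after 2×micro: -1; S2 reads c0=3 → after 1×micro: 2 ⇒ (c0=-3, c1=-1, c2=2)
[Jacobi] macro 2: S0 reads c0=-3 → after 1×micro: 3; S1 reads c1=-1 → after 2×micro: -1; S2 reads c0=-3 → after 1×micro: 4 ⇒ (c0=3, c1=-1, c2=4)
[Jacobi] macro 3: S0 reads c0=3 → after 1×micro: -3; S1 reads c1=-1 → after 2×micro: -1; S2 reads c0=3 → after 1×micro: 2 ⇒ (c0=-3, c1=-1, c2=2)
[Jacobi] macro 4: S0 reads c0=-3 → after 1×micro: 3; S1 reads c1=-1 → after 2×micro: -1; S2 reads c0=-3 → after 1×micro: 4 ⇒ (c0=3, c1=-1, c2=4)
[Jacobi] macro 5: S0 reads c0=3 → after 1×micro: -3; S1 reads c1=-1 → after 2×micro: -1; S2 reads c0=3 → after 1×micro: 2 ⇒ (c0=-3, c1=-1, c2=2)
[Jacobi] macro 6: S0 reads c0=-3 → after 1×micro: 3; S1 reads c1=-1 → after 2×micro: -1; S2 reads c0=-3 → after 1×micro: 4 ⇒ (c0=3, c1=-1, c2=4)
[Gauss-Seidel] macro 1: S0 reads c0=3 → after 1×micro: -3; S1 reads c1=2 → after 2×micro: -1; S2 reads c0=-3 → after 1×micro: 2 ⇒ (c0=-3, c1=-1, c2=2)
[Gauss-Seidel] macro 2: S0 reads c0=-3 → after 1×micro: 3; S1 reads c1=-1 → after 2×micro: -1; S2 reads c0=3 → after 1×micro: 4 ⇒ (c0=3, c1=-1, c2=4)
[Gauss-Seidel] macro 3: S0 reads c0=3 → after 1×micro: -3; S1 reads c1=-1 → after 2×micro: -1; S2 reads c0=-3 → after 1×micro: 2 ⇒ (c0=-3, c1=-1, c2=2)
[Gauss-Seidel] macro 4: S0 reads c0=-3 → after 1×micro: 3; S1 reads c1=-1 → after 2×micro: -1; S2 reads c0=3 → after 1×micro: 4 ⇒ (c0=3, c1=-1, c2=4)
[Gauss-Seidel] macro 5: S0 reads c0=3 → after 1×micro: -3; S1 reads c1=-1 → after 2×micro: -1; S2 reads c0=-3 → after 1×micro: 2 ⇒ (c0=-3, c1=-1, c2=2)
[Gauss-Seidel] macro 6: S0 reads c0=-3 → after 1×micro: 3; S1 reads c1=-1 → after 2×micro: -1; S2 reads c0=3 → after 1×micro: 4 ⇒ (c0=3, c1=-1, c2=4)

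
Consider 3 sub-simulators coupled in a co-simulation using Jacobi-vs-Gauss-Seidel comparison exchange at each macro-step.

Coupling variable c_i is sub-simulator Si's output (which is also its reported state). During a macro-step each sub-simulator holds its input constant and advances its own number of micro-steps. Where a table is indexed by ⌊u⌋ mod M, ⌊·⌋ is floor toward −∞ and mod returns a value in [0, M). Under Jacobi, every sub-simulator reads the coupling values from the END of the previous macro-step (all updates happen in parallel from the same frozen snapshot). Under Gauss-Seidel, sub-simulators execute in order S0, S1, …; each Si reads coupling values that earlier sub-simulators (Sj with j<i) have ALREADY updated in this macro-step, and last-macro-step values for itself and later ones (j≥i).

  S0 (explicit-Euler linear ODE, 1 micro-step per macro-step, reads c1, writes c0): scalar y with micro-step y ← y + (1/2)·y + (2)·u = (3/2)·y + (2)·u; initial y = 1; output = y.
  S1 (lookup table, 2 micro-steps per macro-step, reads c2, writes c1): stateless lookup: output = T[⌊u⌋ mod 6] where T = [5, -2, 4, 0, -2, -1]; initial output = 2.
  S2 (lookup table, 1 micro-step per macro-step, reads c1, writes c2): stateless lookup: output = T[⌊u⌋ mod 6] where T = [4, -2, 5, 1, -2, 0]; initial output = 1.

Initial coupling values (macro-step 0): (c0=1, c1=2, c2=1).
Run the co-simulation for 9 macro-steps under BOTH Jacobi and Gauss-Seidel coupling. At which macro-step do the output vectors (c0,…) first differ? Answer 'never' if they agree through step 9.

first divergence at macro-step: 1

[Jacobi] macro 1: S0 reads c1=2 → after 1×micro: 11/2; S1 reads c2=1 → after 2×micro: -2; S2 reads c1=2 → after 1×micro: 5 ⇒ (c0=11/2, c1=-2, c2=5)
[Jacobi] macro 2: S0 reads c1=-2 → after 1×micro: 17/4; S1 reads c2=5 → after 2×micro: -1; S2 reads c1=-2 → after 1×micro: -2 ⇒ (c0=17/4, c1=-1, c2=-2)
[Jacobi] macro 3: S0 reads c1=-1 → after 1×micro: 35/8; S1 reads c2=-2 → after 2×micro: -2; S2 reads c1=-1 → after 1×micro: 0 ⇒ (c0=35/8, c1=-2, c2=0)
[Jacobi] macro 4: S0 reads c1=-2 → after 1×micro: 41/16; S1 reads c2=0 → after 2×micro: 5; S2 reads c1=-2 → after 1×micro: -2 ⇒ (c0=41/16, c1=5, c2=-2)
[Jacobi] macro 5: S0 reads c1=5 → after 1×micro: 443/32; S1 reads c2=-2 → after 2×micro: -2; S2 reads c1=5 → after 1×micro: 0 ⇒ (c0=443/32, c1=-2, c2=0)
[Jacobi] macro 6: S0 reads c1=-2 → after 1×micro: 1073/64; S1 reads c2=0 → after 2×micro: 5; S2 reads c1=-2 → after 1×micro: -2 ⇒ (c0=1073/64, c1=5, c2=-2)
[Jacobi] macro 7: S0 reads c1=5 → after 1×micro: 4499/128; S1 reads c2=-2 → after 2×micro: -2; S2 reads c1=5 → after 1×micro: 0 ⇒ (c0=4499/128, c1=-2, c2=0)
[Jacobi] macro 8: S0 reads c1=-2 → after 1×micro: 12473/256; S1 reads c2=0 → after 2×micro: 5; S2 reads c1=-2 → after 1×micro: -2 ⇒ (c0=12473/256, c1=5, c2=-2)
[Jacobi] macro 9: S0 reads c1=5 → after 1×micro: 42539/512; S1 reads c2=-2 → after 2×micro: -2; S2 reads c1=5 → after 1×micro: 0 ⇒ (c0=42539/512, c1=-2, c2=0)
[Gauss-Seidel] macro 1: S0 reads c1=2 → after 1×micro: 11/2; S1 reads c2=1 → after 2×micro: -2; S2 reads c1=-2 → after 1×micro: -2 ⇒ (c0=11/2, c1=-2, c2=-2)
[Gauss-Seidel] macro 2: S0 reads c1=-2 → after 1×micro: 17/4; S1 reads c2=-2 → after 2×micro: -2; S2 reads c1=-2 → after 1×micro: -2 ⇒ (c0=17/4, c1=-2, c2=-2)
[Gauss-Seidel] macro 3: S0 reads c1=-2 → after 1×micro: 19/8; S1 reads c2=-2 → after 2×micro: -2; S2 reads c1=-2 → after 1×micro: -2 ⇒ (c0=19/8, c1=-2, c2=-2)
[Gauss-Seidel] macro 4: S0 reads c1=-2 → after 1×micro: -7/16; S1 reads c2=-2 → after 2×micro: -2; S2 reads c1=-2 → after 1×micro: -2 ⇒ (c0=-7/16, c1=-2, c2=-2)
[Gauss-Seidel] macro 5: S0 reads c1=-2 → after 1×micro: -149/32; S1 reads c2=-2 → after 2×micro: -2; S2 reads c1=-2 → after 1×micro: -2 ⇒ (c0=-149/32, c1=-2, c2=-2)
[Gauss-Seidel] macro 6: S0 reads c1=-2 → after 1×micro: -703/64; S1 reads c2=-2 → after 2×micro: -2; S2 reads c1=-2 → after 1×micro: -2 ⇒ (c0=-703/64, c1=-2, c2=-2)
[Gauss-Seidel] macro 7: S0 reads c1=-2 → after 1×micro: -2621/128; S1 reads c2=-2 → after 2×micro: -2; S2 reads c1=-2 → after 1×micro: -2 ⇒ (c0=-2621/128, c1=-2, c2=-2)
[Gauss-Seidel] macro 8: S0 reads c1=-2 → after 1×micro: -8887/256; S1 reads c2=-2 → after 2×micro: -2; S2 reads c1=-2 → after 1×micro: -2 ⇒ (c0=-8887/256, c1=-2, c2=-2)
[Gauss-Seidel] macro 9: S0 reads c1=-2 → after 1×micro: -28709/512; S1 reads c2=-2 → after 2×micro: -2; S2 reads c1=-2 → after 1×micro: -2 ⇒ (c0=-28709/512, c1=-2, c2=-2)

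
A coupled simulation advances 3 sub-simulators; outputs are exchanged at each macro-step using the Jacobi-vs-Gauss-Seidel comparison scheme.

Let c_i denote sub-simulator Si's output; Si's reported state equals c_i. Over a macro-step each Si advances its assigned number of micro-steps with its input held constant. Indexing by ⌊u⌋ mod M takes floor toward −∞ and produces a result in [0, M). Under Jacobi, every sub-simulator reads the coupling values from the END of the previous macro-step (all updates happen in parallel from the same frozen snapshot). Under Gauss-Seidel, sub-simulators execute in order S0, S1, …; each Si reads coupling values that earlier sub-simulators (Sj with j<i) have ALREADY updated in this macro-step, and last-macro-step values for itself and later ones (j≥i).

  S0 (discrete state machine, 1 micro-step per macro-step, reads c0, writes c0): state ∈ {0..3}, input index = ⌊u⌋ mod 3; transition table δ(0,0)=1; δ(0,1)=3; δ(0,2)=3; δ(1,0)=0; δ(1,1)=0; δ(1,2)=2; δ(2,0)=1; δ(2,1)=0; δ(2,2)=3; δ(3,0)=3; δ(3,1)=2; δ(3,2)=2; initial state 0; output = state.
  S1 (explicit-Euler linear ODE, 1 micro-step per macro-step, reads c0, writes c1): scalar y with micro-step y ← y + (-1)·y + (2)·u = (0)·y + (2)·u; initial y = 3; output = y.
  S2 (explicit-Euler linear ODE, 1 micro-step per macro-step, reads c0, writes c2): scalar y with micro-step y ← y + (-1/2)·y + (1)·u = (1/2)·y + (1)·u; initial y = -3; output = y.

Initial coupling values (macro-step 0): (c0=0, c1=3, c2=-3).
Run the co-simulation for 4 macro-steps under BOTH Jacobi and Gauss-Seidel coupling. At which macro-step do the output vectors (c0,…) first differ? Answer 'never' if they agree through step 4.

first divergence at macro-step: 1

[Jacobi] macro 1: S0 reads c0=0 → after 1×micro: 1; S1 reads c0=0 → after 1×micro: 0; S2 reads c0=0 → after 1×micro: -3/2 ⇒ (c0=1, c1=0, c2=-3/2)
[Jacobi] macro 2: S0 reads c0=1 → after 1×micro: 0; S1 reads c0=1 → after 1×micro: 2; S2 reads c0=1 → after 1×micro: 1/4 ⇒ (c0=0, c1=2, c2=1/4)
[Jacobi] macro 3: S0 reads c0=0 → after 1×micro: 1; S1 reads c0=0 → after 1×micro: 0; S2 reads c0=0 → after 1×micro: 1/8 ⇒ (c0=1, c1=0, c2=1/8)
[Jacobi] macro 4: S0 reads c0=1 → after 1×micro: 0; S1 reads c0=1 → after 1×micro: 2; S2 reads c0=1 → after 1×micro: 17/16 ⇒ (c0=0, c1=2, c2=17/16)
[Gauss-Seidel] macro 1: S0 reads c0=0 → after 1×micro: 1; S1 reads c0=1 → after 1×micro: 2; S2 reads c0=1 → after 1×micro: -1/2 ⇒ (c0=1, c1=2, c2=-1/2)
[Gauss-Seidel] macro 2: S0 reads c0=1 → after 1×micro: 0; S1 reads c0=0 → after 1×micro: 0; S2 reads c0=0 → after 1×micro: -1/4 ⇒ (c0=0, c1=0, c2=-1/4)
[Gauss-Seidel] macro 3: S0 reads c0=0 → after 1×micro: 1; S1 reads c0=1 → after 1×micro: 2; S2 reads c0=1 → after 1×micro: 7/8 ⇒ (c0=1, c1=2, c2=7/8)
[Gauss-Seidel] macro 4: S0 reads c0=1 → after 1×micro: 0; S1 reads c0=0 → after 1×micro: 0; S2 reads c0=0 → after 1×micro: 7/16 ⇒ (c0=0, c1=0, c2=7/16)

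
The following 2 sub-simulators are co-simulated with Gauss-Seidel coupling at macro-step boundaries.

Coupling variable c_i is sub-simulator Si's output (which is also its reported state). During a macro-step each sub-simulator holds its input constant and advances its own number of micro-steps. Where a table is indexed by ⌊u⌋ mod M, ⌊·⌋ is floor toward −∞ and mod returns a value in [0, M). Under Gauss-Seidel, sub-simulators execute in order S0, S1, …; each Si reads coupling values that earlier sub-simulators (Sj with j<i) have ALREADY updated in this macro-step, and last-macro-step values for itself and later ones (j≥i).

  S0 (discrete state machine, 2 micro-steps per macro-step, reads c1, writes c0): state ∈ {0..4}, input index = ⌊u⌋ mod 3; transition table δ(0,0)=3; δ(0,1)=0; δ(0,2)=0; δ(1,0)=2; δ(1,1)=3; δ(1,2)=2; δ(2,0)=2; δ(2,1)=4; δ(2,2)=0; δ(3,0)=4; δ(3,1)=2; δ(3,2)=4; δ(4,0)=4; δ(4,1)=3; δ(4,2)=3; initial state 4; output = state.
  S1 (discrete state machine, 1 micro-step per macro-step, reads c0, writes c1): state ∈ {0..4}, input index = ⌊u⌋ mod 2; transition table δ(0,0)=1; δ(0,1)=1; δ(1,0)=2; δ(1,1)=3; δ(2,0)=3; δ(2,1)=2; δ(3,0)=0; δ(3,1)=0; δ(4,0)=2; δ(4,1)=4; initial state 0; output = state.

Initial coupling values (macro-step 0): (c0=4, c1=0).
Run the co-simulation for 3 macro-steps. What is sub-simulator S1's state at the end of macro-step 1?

macro 1: S0 reads c1=0 → after 2×micro: 4; S1 reads c0=4 → after 1×micro: 1 ⇒ (c0=4, c1=1)
macro 2: S0 reads c1=1 → after 2×micro: 2; S1 reads c0=2 → after 1×micro: 2 ⇒ (c0=2, c1=2)
macro 3: S0 reads c1=2 → after 2×micro: 0; S1 reads c0=0 → after 1×micro: 3 ⇒ (c0=0, c1=3)

S1 state at macro-step 1 = 1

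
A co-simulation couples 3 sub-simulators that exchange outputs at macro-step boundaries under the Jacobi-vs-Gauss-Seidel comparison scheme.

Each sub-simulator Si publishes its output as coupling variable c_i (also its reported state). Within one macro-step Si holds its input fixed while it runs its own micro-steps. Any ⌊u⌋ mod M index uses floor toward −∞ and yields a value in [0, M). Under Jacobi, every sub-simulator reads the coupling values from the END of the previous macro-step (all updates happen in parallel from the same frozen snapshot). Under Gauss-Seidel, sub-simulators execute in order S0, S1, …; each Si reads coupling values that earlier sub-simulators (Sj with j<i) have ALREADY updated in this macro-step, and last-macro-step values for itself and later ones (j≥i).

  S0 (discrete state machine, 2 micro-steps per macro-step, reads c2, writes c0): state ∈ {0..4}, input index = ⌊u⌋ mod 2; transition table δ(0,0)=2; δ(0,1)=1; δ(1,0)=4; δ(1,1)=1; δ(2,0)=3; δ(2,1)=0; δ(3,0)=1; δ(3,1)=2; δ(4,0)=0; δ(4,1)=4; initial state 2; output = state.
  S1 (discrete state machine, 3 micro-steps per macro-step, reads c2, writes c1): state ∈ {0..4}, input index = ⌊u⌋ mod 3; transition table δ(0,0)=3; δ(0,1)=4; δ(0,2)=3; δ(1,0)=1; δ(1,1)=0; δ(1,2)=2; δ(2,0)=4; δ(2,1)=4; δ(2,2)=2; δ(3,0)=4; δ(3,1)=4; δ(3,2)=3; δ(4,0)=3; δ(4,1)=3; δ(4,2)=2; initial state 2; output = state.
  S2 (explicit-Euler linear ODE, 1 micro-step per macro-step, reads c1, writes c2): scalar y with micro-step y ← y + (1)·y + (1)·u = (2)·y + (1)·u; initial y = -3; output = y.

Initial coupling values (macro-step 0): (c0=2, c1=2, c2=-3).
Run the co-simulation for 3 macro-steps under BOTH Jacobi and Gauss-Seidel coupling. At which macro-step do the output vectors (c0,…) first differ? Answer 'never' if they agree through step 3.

[Jacobi] macro 1: S0 reads c2=-3 → after 2×micro: 1; S1 reads c2=-3 → after 3×micro: 4; S2 reads c1=2 → after 1×micro: -4 ⇒ (c0=1, c1=4, c2=-4)
[Jacobi] macro 2: S0 reads c2=-4 → after 2×micro: 0; S1 reads c2=-4 → after 3×micro: 2; S2 reads c1=4 → after 1×micro: -4 ⇒ (c0=0, c1=2, c2=-4)
[Jacobi] macro 3: S0 reads c2=-4 → after 2×micro: 3; S1 reads c2=-4 → after 3×micro: 2; S2 reads c1=2 → after 1×micro: -6 ⇒ (c0=3, c1=2, c2=-6)
[Gauss-Seidel] macro 1: S0 reads c2=-3 → after 2×micro: 1; S1 reads c2=-3 → after 3×micro: 4; S2 reads c1=4 → after 1×micro: -2 ⇒ (c0=1, c1=4, c2=-2)
[Gauss-Seidel] macro 2: S0 reads c2=-2 → after 2×micro: 0; S1 reads c2=-2 → after 3×micro: 3; S2 reads c1=3 → after 1×micro: -1 ⇒ (c0=0, c1=3, c2=-1)
[Gauss-Seidel] macro 3: S0 reads c2=-1 → after 2×micro: 1; S1 reads c2=-1 → after 3×micro: 3; S2 reads c1=3 → after 1×micro: 1 ⇒ (c0=1, c1=3, c2=1)

first divergence at macro-step: 1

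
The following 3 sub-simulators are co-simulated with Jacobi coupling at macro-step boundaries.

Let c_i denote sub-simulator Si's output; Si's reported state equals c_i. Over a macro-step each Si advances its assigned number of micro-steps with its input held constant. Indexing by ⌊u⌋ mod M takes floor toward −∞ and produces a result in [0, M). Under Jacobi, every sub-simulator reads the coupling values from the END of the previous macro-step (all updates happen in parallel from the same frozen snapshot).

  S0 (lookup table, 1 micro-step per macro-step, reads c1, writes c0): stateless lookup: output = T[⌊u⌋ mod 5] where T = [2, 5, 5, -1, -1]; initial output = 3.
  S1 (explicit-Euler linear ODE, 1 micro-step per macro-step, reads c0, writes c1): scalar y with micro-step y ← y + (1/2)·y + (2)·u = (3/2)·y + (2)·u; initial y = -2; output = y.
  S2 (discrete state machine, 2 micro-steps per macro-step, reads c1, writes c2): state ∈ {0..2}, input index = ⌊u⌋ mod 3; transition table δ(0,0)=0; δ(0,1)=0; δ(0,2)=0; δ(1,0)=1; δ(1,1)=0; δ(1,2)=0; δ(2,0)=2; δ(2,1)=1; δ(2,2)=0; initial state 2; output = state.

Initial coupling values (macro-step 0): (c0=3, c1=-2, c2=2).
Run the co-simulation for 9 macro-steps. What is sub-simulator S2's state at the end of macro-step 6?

S2 state at macro-step 6 = 0

macro 1: S0 reads c1=-2 → after 1×micro: -1; S1 reads c0=3 → after 1×micro: 3; S2 reads c1=-2 → after 2×micro: 0 ⇒ (c0=-1, c1=3, c2=0)
macro 2: S0 reads c1=3 → after 1×micro: -1; S1 reads c0=-1 → after 1×micro: 5/2; S2 reads c1=3 → after 2×micro: 0 ⇒ (c0=-1, c1=5/2, c2=0)
macro 3: S0 reads c1=5/2 → after 1×micro: 5; S1 reads c0=-1 → after 1×micro: 7/4; S2 reads c1=5/2 → after 2×micro: 0 ⇒ (c0=5, c1=7/4, c2=0)
macro 4: S0 reads c1=7/4 → after 1×micro: 5; S1 reads c0=5 → after 1×micro: 101/8; S2 reads c1=7/4 → after 2×micro: 0 ⇒ (c0=5, c1=101/8, c2=0)
macro 5: S0 reads c1=101/8 → after 1×micro: 5; S1 reads c0=5 → after 1×micro: 463/16; S2 reads c1=101/8 → after 2×micro: 0 ⇒ (c0=5, c1=463/16, c2=0)
macro 6: S0 reads c1=463/16 → after 1×micro: -1; S1 reads c0=5 → after 1×micro: 1709/32; S2 reads c1=463/16 → after 2×micro: 0 ⇒ (c0=-1, c1=1709/32, c2=0)
macro 7: S0 reads c1=1709/32 → after 1×micro: -1; S1 reads c0=-1 → after 1×micro: 4999/64; S2 reads c1=1709/32 → after 2×micro: 0 ⇒ (c0=-1, c1=4999/64, c2=0)
macro 8: S0 reads c1=4999/64 → after 1×micro: -1; S1 reads c0=-1 → after 1×micro: 14741/128; S2 reads c1=4999/64 → after 2×micro: 0 ⇒ (c0=-1, c1=14741/128, c2=0)
macro 9: S0 reads c1=14741/128 → after 1×micro: 2; S1 reads c0=-1 → after 1×micro: 43711/256; S2 reads c1=14741/128 → after 2×micro: 0 ⇒ (c0=2, c1=43711/256, c2=0)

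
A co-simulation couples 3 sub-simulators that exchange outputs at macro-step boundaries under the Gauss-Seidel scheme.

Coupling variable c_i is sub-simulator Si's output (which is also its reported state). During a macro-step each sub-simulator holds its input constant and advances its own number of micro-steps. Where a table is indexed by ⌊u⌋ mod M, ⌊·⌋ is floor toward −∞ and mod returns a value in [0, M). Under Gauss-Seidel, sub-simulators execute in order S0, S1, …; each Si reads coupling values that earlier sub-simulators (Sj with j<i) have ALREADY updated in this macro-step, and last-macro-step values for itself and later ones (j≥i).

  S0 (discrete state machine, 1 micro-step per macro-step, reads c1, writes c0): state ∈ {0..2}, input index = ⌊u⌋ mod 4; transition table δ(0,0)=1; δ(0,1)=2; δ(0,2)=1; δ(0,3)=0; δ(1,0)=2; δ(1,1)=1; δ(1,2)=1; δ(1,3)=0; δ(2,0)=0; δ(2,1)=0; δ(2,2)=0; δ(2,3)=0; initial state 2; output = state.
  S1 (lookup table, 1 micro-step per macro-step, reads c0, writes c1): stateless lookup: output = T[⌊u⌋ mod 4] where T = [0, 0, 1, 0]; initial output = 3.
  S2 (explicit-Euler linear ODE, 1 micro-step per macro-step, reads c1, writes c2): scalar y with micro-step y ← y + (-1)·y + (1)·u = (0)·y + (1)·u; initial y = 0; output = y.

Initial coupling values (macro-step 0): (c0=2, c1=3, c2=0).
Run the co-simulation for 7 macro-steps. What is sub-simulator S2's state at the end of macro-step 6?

S2 state at macro-step 6 = 1

macro 1: S0 reads c1=3 → after 1×micro: 0; S1 reads c0=0 → after 1×micro: 0; S2 reads c1=0 → after 1×micro: 0 ⇒ (c0=0, c1=0, c2=0)
macro 2: S0 reads c1=0 → after 1×micro: 1; S1 reads c0=1 → after 1×micro: 0; S2 reads c1=0 → after 1×micro: 0 ⇒ (c0=1, c1=0, c2=0)
macro 3: S0 reads c1=0 → after 1×micro: 2; S1 reads c0=2 → after 1×micro: 1; S2 reads c1=1 → after 1×micro: 1 ⇒ (c0=2, c1=1, c2=1)
macro 4: S0 reads c1=1 → after 1×micro: 0; S1 reads c0=0 → after 1×micro: 0; S2 reads c1=0 → after 1×micro: 0 ⇒ (c0=0, c1=0, c2=0)
macro 5: S0 reads c1=0 → after 1×micro: 1; S1 reads c0=1 → after 1×micro: 0; S2 reads c1=0 → after 1×micro: 0 ⇒ (c0=1, c1=0, c2=0)
macro 6: S0 reads c1=0 → after 1×micro: 2; S1 reads c0=2 → after 1×micro: 1; S2 reads c1=1 → after 1×micro: 1 ⇒ (c0=2, c1=1, c2=1)
macro 7: S0 reads c1=1 → after 1×micro: 0; S1 reads c0=0 → after 1×micro: 0; S2 reads c1=0 → after 1×micro: 0 ⇒ (c0=0, c1=0, c2=0)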